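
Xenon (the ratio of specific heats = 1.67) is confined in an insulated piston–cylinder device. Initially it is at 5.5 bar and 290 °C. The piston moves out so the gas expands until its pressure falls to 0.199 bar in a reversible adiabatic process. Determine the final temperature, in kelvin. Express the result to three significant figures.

T₂ ≈ 149 K

Along an adiabat T P^((1−γ)/γ) is constant, so T₂ = T₁ (P₂/P₁)^((γ−1)/γ).
T₁ = 290 °C = 563.1 K.
T₂ = 563.1 × (0.199/5.5)^(0.401) = 148.7 K.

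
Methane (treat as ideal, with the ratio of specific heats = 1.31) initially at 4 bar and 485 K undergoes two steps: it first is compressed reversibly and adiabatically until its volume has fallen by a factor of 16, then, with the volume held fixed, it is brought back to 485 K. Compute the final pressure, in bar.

P₃ ≈ 64.0 bar

Adiabatic step (PV^γ = const): P₂ = 4×16^(1.31) = 151.2 bar; T₂ = 485×16^(0.31) = 1146 K.
Isochoric: P₃ = P₂(T₃/T₂) = 151.2 × (485/1146) = 64 bar.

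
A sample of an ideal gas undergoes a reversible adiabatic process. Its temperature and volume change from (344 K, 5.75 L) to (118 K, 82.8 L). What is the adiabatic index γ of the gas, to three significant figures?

γ ≈ 1.40

TV^(γ−1) = const ⇒ γ − 1 = ln(T₂/T₁) / ln(V₁/V₂).
γ = 1 + ln(118/344) / ln(5.75/82.8) = 1.401.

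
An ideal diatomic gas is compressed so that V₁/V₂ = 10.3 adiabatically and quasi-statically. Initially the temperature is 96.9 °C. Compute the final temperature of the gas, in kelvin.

T₂ ≈ 941 K

Adiabatic: T₁V₁^(γ−1) = T₂V₂^(γ−1) ⇒ T₂ = T₁ (V₁/V₂)^(γ−1).
For a diatomic ideal gas γ = 7/5, so γ−1 = 2/5.
T₁ = 96.9 °C = 370 K.
T₂ = 370 × 10.3^(2/5) = 940.6 K.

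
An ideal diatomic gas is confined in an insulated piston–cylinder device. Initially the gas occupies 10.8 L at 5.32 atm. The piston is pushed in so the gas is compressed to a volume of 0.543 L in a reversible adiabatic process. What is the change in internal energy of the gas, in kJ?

ΔU ≈ 33.6 kJ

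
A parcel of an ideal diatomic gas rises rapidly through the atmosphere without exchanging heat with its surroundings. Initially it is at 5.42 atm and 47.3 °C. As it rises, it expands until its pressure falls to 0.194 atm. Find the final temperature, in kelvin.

Along an adiabat T P^((1−γ)/γ) is constant, so T₂ = T₁ (P₂/P₁)^((γ−1)/γ).
For a diatomic ideal gas γ = 7/5, so (γ−1)/γ = 2/7.
T₁ = 47.3 °C = 320.4 K.
T₂ = 320.4 × (0.194/5.42)^(2/7) = 123.8 K.

T₂ ≈ 124 K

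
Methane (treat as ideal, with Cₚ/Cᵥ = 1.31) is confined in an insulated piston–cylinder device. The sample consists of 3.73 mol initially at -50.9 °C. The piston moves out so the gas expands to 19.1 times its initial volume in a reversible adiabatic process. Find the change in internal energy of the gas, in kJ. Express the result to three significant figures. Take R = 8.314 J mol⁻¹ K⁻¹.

ΔU ≈ -13.3 kJ

Adiabatic: T₁V₁^(γ−1) = T₂V₂^(γ−1) ⇒ T₂ = T₁ (V₁/V₂)^(γ−1).
T₁ = -50.9 °C = 222.2 K.
T₂ = 222.2 × (1/19.1)^(0.31) = 89.07 K.
Q = 0, so ΔU = W_on_gas = nCᵥΔT with Cᵥ = R/(γ−1) = 26.82 J/(mol·K).
ΔU = 3.73 × 26.82 × (89.07 − 222.2) = -13320 J.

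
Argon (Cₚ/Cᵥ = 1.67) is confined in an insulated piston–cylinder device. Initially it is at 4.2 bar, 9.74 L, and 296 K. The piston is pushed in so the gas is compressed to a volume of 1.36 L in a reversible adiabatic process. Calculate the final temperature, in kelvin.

For a reversible adiabat TV^(γ−1) is constant, so T₂ = T₁ (V₁/V₂)^(γ−1).
T₂ = 296 × (9.74/1.36)^(0.67) = 1107 K.

T₂ ≈ 1110 K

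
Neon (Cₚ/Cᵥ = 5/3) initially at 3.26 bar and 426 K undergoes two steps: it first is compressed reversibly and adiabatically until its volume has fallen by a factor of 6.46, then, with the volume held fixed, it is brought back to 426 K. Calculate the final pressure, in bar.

P₃ ≈ 21.1 bar

Adiabatic step (PV^γ = const): P₂ = 3.26×6.46^(5/3) = 73.05 bar; T₂ = 426×6.46^(2/3) = 1478 K.
Isochoric: P₃ = P₂(T₃/T₂) = 73.05 × (426/1478) = 21.06 bar.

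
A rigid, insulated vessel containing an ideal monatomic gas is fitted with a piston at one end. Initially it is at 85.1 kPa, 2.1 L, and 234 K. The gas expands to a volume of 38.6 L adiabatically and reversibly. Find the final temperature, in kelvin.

T₂ ≈ 33.6 K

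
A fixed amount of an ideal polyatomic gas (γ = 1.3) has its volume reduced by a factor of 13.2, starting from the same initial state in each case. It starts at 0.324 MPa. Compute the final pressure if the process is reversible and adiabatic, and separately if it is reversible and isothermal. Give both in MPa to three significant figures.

Isothermal: P₂ = P₁(V₁/V₂) = 0.324×13.2 = 4.277 MPa.
Adiabatic: P₂ = P₁(V₁/V₂)^γ = 0.324×13.2^(1.3) = 9.275 MPa.

adiabatic: 9.27 MPa; isothermal: 4.28 MPa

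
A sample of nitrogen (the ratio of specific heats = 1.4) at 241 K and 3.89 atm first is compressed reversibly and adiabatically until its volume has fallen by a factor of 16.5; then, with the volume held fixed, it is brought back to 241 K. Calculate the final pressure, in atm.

Adiabatic step (PV^γ = const): P₂ = 3.89×16.5^(1.4) = 197 atm; T₂ = 241×16.5^(0.4) = 739.6 K.
Isochoric: P₃ = P₂(T₃/T₂) = 197 × (241/739.6) = 64.19 atm.

P₃ ≈ 64.2 atm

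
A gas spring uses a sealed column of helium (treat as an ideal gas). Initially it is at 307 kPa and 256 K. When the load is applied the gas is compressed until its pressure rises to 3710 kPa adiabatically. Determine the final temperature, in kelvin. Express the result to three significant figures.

Adiabatic: T₂/T₁ = (P₂/P₁)^((γ−1)/γ).
For a monatomic ideal gas γ = 5/3, so (γ−1)/γ = 2/5.
T₂ = 256 × (3710/307)^(2/5) = 693.6 K.

T₂ ≈ 694 K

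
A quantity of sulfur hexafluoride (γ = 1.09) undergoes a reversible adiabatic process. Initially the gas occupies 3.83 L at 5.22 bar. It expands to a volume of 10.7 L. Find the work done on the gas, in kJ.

W ≈ -1.96 kJ

P₂ = P₁(V₁/V₂)^γ = 5.22×(3.83/10.7)^(1.09) = 1.703 bar.
For a reversible adiabat, W_by_gas = (P₁V₁ − P₂V₂)/(γ−1).
W_by = (522000×0.00383 − 170300×0.0107) / (0.09) = 1962 J.
W_on_gas = −W_by = -1962 J.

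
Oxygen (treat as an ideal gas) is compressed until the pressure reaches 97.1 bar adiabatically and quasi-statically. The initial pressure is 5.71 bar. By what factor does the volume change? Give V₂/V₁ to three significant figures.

V₂/V₁ ≈ 0.132

From PV^γ = const, V₂/V₁ = (P₁/P₂)^(1/γ).
For a diatomic ideal gas γ = 7/5.
V₂/V₁ = (5.71/97.1)^(5/7) = 0.1321.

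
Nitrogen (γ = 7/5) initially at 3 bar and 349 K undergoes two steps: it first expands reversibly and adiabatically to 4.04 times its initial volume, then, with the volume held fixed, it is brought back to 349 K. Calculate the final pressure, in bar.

P₃ ≈ 0.743 bar

Adiabatic step (PV^γ = const): P₂ = 3×(1/4.04)^(7/5) = 0.4248 bar; T₂ = 349×(1/4.04)^(2/5) = 199.7 K.
Isochoric: P₃ = P₂(T₃/T₂) = 0.4248 × (349/199.7) = 0.7426 bar.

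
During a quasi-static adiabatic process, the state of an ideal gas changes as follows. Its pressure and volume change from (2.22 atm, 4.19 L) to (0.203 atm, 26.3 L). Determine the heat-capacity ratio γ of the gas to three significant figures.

PV^γ = const ⇒ γ = ln(P₂/P₁) / ln(V₁/V₂).
γ = ln(0.203/2.22) / ln(4.19/26.3) = 1.302.

γ ≈ 1.30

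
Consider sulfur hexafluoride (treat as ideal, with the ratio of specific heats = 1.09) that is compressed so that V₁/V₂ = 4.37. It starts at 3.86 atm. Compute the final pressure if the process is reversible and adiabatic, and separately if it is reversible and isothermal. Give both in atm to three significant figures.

adiabatic: 19.3 atm; isothermal: 16.9 atm

Isothermal: P₂ = P₁(V₁/V₂) = 3.86×4.37 = 16.87 atm.
Adiabatic: P₂ = P₁(V₁/V₂)^γ = 3.86×4.37^(1.09) = 19.26 atm.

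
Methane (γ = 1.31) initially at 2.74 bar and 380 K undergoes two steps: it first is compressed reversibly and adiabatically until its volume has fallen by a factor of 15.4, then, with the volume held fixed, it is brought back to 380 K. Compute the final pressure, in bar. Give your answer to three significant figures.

P₃ ≈ 42.2 bar

Adiabatic step (PV^γ = const): P₂ = 2.74×15.4^(1.31) = 98.49 bar; T₂ = 380×15.4^(0.31) = 887 K.
Isochoric: P₃ = P₂(T₃/T₂) = 98.49 × (380/887) = 42.2 bar.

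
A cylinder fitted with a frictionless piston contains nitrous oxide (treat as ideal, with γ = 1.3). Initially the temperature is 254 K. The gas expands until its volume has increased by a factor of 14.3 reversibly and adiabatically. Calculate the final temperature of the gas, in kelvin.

For a reversible adiabat TV^(γ−1) is constant, so T₂ = T₁ (V₁/V₂)^(γ−1).
T₂ = 254 × (1/14.3)^(0.3) = 114.3 K.

T₂ ≈ 114 K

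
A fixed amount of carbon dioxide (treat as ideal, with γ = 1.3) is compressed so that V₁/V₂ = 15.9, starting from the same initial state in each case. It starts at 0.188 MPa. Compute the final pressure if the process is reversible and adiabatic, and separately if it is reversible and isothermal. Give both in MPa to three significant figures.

adiabatic: 6.85 MPa; isothermal: 2.99 MPa

Isothermal: P₂ = P₁(V₁/V₂) = 0.188×15.9 = 2.989 MPa.
Adiabatic: P₂ = P₁(V₁/V₂)^γ = 0.188×15.9^(1.3) = 6.854 MPa.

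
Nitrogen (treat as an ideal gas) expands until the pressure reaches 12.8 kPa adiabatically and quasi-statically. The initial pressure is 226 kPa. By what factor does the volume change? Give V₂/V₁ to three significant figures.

V₂/V₁ ≈ 7.77

From PV^γ = const, V₂/V₁ = (P₁/P₂)^(1/γ).
For a diatomic ideal gas γ = 7/5.
V₂/V₁ = (226/12.8)^(5/7) = 7.774.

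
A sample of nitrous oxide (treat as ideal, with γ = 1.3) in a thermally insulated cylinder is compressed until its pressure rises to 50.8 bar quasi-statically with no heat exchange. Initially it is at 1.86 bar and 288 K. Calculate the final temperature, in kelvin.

Adiabatic: T₂/T₁ = (P₂/P₁)^((γ−1)/γ).
T₂ = 288 × (50.8/1.86)^(0.231) = 617.8 K.

T₂ ≈ 618 K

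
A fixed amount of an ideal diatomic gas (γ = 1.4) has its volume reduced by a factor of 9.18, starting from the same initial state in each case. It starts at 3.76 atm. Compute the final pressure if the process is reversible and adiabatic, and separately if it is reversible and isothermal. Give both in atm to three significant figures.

adiabatic: 83.8 atm; isothermal: 34.5 atm

Isothermal: P₂ = P₁(V₁/V₂) = 3.76×9.18 = 34.52 atm.
Adiabatic: P₂ = P₁(V₁/V₂)^γ = 3.76×9.18^(1.4) = 83.79 atm.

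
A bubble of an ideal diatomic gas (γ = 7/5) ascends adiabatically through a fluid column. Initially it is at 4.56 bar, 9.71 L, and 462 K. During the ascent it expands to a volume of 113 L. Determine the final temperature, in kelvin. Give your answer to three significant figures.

Adiabatic: T₁V₁^(γ−1) = T₂V₂^(γ−1) ⇒ T₂ = T₁ (V₁/V₂)^(γ−1).
T₂ = 462 × (9.71/113)^(2/5) = 173.1 K.

T₂ ≈ 173 K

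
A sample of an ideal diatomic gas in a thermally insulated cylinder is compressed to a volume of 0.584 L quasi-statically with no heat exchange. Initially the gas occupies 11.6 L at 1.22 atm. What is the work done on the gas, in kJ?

γ = 7/5 for a diatomic ideal gas.
P₂ = P₁(V₁/V₂)^γ = 1.22×(11.6/0.584)^(7/5) = 80.1 atm.
For a reversible adiabat, W_by_gas = (P₁V₁ − P₂V₂)/(γ−1).
W_by = (123600×0.0116 − 8.116×10^6×0.000584) / (2/5) = -8264 J.
W_on_gas = −W_by = 8264 J.

W ≈ 8.26 kJ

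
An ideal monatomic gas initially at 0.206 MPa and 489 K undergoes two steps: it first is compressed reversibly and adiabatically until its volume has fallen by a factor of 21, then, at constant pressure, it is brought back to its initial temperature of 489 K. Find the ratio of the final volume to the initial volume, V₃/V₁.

For a monatomic ideal gas γ = 5/3.
Adiabatic step: V₂/V₁ = 0.04762; T₂ = T₁·21^(2/3) = 3722 K.
Isobaric step: V₃/V₂ = T₃/T₂ = 489/3722.
V₃/V₁ = (V₂/V₁)(V₃/V₂) = 0.04762 × (489/3722) = 0.006256.

V₃/V₁ ≈ 0.00626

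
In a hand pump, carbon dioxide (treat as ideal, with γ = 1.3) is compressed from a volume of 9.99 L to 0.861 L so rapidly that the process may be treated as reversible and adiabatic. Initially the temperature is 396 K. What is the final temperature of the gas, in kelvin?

T₂ ≈ 826 K

For a reversible adiabat TV^(γ−1) is constant, so T₂ = T₁ (V₁/V₂)^(γ−1).
T₂ = 396 × (9.99/0.861)^(0.3) = 826.2 K.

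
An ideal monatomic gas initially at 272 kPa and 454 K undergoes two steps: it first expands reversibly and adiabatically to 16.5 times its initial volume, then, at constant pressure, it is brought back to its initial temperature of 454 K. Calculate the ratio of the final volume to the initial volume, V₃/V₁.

V₃/V₁ ≈ 107

For a monatomic ideal gas γ = 5/3.
Adiabatic step: V₂/V₁ = 16.5; T₂ = T₁·(1/16.5)^(2/3) = 70.05 K.
Isobaric step: V₃/V₂ = T₃/T₂ = 454/70.05.
V₃/V₁ = (V₂/V₁)(V₃/V₂) = 16.5 × (454/70.05) = 106.9.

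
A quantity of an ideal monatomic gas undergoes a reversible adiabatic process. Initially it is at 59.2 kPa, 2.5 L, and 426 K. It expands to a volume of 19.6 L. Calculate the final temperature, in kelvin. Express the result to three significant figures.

Adiabatic: T₁V₁^(γ−1) = T₂V₂^(γ−1) ⇒ T₂ = T₁ (V₁/V₂)^(γ−1).
γ = 5/3 for a monatomic ideal gas.
T₂ = 426 × (2.5/19.6)^(2/3) = 107.9 K.

T₂ ≈ 108 K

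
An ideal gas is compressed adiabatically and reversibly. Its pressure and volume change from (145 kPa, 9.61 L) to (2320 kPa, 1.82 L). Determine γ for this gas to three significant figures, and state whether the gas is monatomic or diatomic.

γ ≈ 1.67; monatomic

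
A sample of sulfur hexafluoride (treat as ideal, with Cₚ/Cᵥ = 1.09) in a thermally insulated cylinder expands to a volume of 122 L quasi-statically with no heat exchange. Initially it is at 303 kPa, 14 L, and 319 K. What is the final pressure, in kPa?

Since PV^γ is constant along a reversible adiabat, P₂ = P₁ (V₁/V₂)^γ.
P₂ = 303 × (14/122)^(1.09) = 28.61 kPa.

P₂ ≈ 28.6 kPa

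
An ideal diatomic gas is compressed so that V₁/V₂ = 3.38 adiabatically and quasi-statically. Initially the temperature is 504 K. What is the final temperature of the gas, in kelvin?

Adiabatic: T₁V₁^(γ−1) = T₂V₂^(γ−1) ⇒ T₂ = T₁ (V₁/V₂)^(γ−1).
For a diatomic ideal gas γ = 7/5, so γ−1 = 2/5.
T₂ = 504 × 3.38^(2/5) = 820.3 K.

T₂ ≈ 820 K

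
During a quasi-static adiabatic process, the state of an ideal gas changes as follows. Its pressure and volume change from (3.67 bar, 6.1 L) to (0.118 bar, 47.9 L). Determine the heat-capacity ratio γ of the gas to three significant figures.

PV^γ = const ⇒ γ = ln(P₂/P₁) / ln(V₁/V₂).
γ = ln(0.118/3.67) / ln(6.1/47.9) = 1.668.

γ ≈ 1.67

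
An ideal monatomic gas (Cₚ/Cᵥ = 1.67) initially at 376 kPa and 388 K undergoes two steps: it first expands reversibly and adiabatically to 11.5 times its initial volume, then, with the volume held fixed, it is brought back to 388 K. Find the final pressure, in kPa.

Adiabatic step (PV^γ = const): P₂ = 376×(1/11.5)^(1.67) = 6.365 kPa; T₂ = 388×(1/11.5)^(0.67) = 75.54 K.
Isochoric: P₃ = P₂(T₃/T₂) = 6.365 × (388/75.54) = 32.7 kPa.

P₃ ≈ 32.7 kPa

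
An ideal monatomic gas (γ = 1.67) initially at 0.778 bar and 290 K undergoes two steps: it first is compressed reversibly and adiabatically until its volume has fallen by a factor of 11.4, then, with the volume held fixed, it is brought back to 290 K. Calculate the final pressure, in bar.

P₃ ≈ 8.87 bar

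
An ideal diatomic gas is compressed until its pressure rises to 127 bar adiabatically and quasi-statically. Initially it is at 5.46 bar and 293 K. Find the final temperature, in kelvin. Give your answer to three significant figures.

Along an adiabat T P^((1−γ)/γ) is constant, so T₂ = T₁ (P₂/P₁)^((γ−1)/γ).
For a diatomic ideal gas γ = 7/5, so (γ−1)/γ = 2/7.
T₂ = 293 × (127/5.46)^(2/7) = 720 K.

T₂ ≈ 720 K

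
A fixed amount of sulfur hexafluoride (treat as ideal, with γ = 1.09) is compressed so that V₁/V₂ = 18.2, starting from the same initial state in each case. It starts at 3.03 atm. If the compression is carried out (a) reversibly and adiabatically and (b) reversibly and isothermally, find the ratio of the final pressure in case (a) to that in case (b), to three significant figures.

Isothermal: P_b = P₁(V₁/V₂) = 3.03×18.2.
Adiabatic: P_a = P₁(V₁/V₂)^γ = 3.03×18.2^(1.09).
P_a/P_b = (V₁/V₂)^(γ−1) = 18.2^(0.09) = 1.298.

P_adiabatic / P_isothermal ≈ 1.30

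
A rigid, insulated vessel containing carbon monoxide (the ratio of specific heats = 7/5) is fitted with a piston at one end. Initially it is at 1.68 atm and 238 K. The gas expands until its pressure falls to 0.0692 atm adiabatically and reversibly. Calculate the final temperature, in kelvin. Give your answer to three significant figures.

T₂ ≈ 95.7 K

Along an adiabat T P^((1−γ)/γ) is constant, so T₂ = T₁ (P₂/P₁)^((γ−1)/γ).
T₂ = 238 × (0.0692/1.68)^(2/7) = 95.68 K.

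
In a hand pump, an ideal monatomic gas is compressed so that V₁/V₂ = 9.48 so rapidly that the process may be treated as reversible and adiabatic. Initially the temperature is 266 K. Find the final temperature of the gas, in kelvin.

For a reversible adiabat TV^(γ−1) is constant, so T₂ = T₁ (V₁/V₂)^(γ−1).
For a monatomic ideal gas γ = 5/3, so γ−1 = 2/3.
T₂ = 266 × 9.48^(2/3) = 1191 K.

T₂ ≈ 1190 K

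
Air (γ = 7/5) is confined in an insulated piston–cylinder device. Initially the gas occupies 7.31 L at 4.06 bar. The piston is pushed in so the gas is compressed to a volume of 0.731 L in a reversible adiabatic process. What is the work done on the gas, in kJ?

W ≈ 11.2 kJ

P₂ = P₁(V₁/V₂)^γ = 4.06×(7.31/0.731)^(7/5) = 102 bar.
For a reversible adiabat, W_by_gas = (P₁V₁ − P₂V₂)/(γ−1).
W_by = (406000×0.00731 − 1.02×10^7×0.000731) / (2/5) = -11220 J.
W_on_gas = −W_by = 11220 J.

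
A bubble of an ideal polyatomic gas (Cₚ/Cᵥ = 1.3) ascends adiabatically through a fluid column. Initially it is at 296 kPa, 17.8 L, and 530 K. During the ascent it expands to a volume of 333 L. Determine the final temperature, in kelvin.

For a reversible adiabat TV^(γ−1) is constant, so T₂ = T₁ (V₁/V₂)^(γ−1).
T₂ = 530 × (17.8/333)^(0.3) = 220.1 K.

T₂ ≈ 220 K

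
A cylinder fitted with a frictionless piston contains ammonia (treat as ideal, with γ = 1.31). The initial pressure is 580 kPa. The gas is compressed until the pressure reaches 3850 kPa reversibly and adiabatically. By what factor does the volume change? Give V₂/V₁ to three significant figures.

From PV^γ = const, V₂/V₁ = (P₁/P₂)^(1/γ).
V₂/V₁ = (580/3850)^(0.763) = 0.2358.

V₂/V₁ ≈ 0.236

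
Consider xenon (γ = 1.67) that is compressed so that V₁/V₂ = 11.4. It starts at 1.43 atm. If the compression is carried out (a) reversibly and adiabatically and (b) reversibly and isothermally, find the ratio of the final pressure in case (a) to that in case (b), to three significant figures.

P_adiabatic / P_isothermal ≈ 5.11

Isothermal: P_b = P₁(V₁/V₂) = 1.43×11.4.
Adiabatic: P_a = P₁(V₁/V₂)^γ = 1.43×11.4^(1.67).
P_a/P_b = (V₁/V₂)^(γ−1) = 11.4^(0.67) = 5.107.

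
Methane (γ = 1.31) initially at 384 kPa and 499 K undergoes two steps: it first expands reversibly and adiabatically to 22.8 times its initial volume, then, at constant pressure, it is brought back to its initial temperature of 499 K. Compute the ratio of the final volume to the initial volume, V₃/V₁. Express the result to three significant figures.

V₃/V₁ ≈ 60.1

Adiabatic step: V₂/V₁ = 22.8; T₂ = T₁·(1/22.8)^(0.31) = 189.3 K.
Isobaric step: V₃/V₂ = T₃/T₂ = 499/189.3.
V₃/V₁ = (V₂/V₁)(V₃/V₂) = 22.8 × (499/189.3) = 60.1.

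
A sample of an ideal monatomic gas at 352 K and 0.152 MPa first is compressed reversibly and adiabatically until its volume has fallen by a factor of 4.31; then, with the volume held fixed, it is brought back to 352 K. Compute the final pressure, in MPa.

For a monatomic ideal gas γ = 5/3.
Adiabatic step (PV^γ = const): P₂ = 0.152×4.31^(5/3) = 1.735 MPa; T₂ = 352×4.31^(2/3) = 932.2 K.
Isochoric: P₃ = P₂(T₃/T₂) = 1.735 × (352/932.2) = 0.6551 MPa.

P₃ ≈ 0.655 MPa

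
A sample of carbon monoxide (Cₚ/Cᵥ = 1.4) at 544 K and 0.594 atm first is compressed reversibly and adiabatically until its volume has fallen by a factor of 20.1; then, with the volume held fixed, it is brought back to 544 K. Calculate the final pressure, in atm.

P₃ ≈ 11.9 atm

Adiabatic step (PV^γ = const): P₂ = 0.594×20.1^(1.4) = 39.65 atm; T₂ = 544×20.1^(0.4) = 1807 K.
Isochoric: P₃ = P₂(T₃/T₂) = 39.65 × (544/1807) = 11.94 atm.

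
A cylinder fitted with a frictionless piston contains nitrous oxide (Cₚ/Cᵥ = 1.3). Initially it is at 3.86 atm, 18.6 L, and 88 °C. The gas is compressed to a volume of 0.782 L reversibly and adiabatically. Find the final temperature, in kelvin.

T₂ ≈ 935 K

For a reversible adiabat TV^(γ−1) is constant, so T₂ = T₁ (V₁/V₂)^(γ−1).
T₁ = 88 °C = 361.1 K.
T₂ = 361.1 × (18.6/0.782)^(0.3) = 934.5 K.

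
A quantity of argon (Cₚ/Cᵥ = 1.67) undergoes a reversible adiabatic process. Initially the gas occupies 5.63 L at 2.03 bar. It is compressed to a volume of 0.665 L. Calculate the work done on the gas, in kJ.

P₂ = P₁(V₁/V₂)^γ = 2.03×(5.63/0.665)^(1.67) = 71.9 bar.
For a reversible adiabat, W_by_gas = (P₁V₁ − P₂V₂)/(γ−1).
W_by = (203000×0.00563 − 7.19×10^6×0.000665) / (0.67) = -5431 J.
W_on_gas = −W_by = 5431 J.

W ≈ 5.43 kJ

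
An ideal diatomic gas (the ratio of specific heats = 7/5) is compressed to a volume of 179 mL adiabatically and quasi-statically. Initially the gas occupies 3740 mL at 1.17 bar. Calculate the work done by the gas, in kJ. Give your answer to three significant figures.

W ≈ -2.60 kJ

P₂ = P₁(V₁/V₂)^γ = 1.17×(3740/179)^(7/5) = 82.45 bar.
For a reversible adiabat, W_by_gas = (P₁V₁ − P₂V₂)/(γ−1).
W_by = (117000×0.00374 − 8.245×10^6×0.000179) / (2/5) = -2596 J.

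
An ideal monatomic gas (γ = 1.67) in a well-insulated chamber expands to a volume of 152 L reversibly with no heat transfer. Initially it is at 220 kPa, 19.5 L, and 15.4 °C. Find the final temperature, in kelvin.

T₂ ≈ 72.9 K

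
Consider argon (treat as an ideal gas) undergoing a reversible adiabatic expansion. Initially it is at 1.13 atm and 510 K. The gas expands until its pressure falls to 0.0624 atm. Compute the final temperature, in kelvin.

Adiabatic: T₂/T₁ = (P₂/P₁)^((γ−1)/γ).
For a monatomic ideal gas γ = 5/3, so (γ−1)/γ = 2/5.
T₂ = 510 × (0.0624/1.13)^(2/5) = 160.1 K.

T₂ ≈ 160 K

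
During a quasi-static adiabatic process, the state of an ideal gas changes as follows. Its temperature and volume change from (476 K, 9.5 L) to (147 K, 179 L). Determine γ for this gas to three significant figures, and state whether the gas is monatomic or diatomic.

γ ≈ 1.40; diatomic

TV^(γ−1) = const ⇒ γ − 1 = ln(T₂/T₁) / ln(V₁/V₂).
γ = 1 + ln(147/476) / ln(9.5/179) = 1.4.
γ ≈ 1.40 is close to 7/5, so the gas is diatomic.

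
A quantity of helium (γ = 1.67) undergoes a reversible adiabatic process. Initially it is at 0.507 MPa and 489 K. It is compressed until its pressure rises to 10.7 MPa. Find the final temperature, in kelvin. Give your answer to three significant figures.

Along an adiabat T P^((1−γ)/γ) is constant, so T₂ = T₁ (P₂/P₁)^((γ−1)/γ).
T₂ = 489 × (10.7/0.507)^(0.401) = 1662 K.

T₂ ≈ 1660 K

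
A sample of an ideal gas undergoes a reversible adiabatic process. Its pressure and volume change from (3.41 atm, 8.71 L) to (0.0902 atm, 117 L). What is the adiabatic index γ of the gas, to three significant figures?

PV^γ = const ⇒ γ = ln(P₂/P₁) / ln(V₁/V₂).
γ = ln(0.0902/3.41) / ln(8.71/117) = 1.398.

γ ≈ 1.40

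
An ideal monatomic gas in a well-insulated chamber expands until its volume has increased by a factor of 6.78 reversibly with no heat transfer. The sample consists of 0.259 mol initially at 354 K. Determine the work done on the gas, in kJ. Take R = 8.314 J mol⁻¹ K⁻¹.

W ≈ -0.824 kJ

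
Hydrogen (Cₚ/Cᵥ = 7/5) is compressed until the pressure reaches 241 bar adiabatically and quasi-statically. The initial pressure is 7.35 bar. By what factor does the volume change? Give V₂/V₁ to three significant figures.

From PV^γ = const, V₂/V₁ = (P₁/P₂)^(1/γ).
V₂/V₁ = (7.35/241)^(5/7) = 0.08267.

V₂/V₁ ≈ 0.0827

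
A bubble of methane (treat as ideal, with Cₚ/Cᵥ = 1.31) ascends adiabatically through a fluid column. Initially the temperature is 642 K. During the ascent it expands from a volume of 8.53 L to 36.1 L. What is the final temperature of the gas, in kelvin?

T₂ ≈ 410 K

Adiabatic: T₁V₁^(γ−1) = T₂V₂^(γ−1) ⇒ T₂ = T₁ (V₁/V₂)^(γ−1).
T₂ = 642 × (8.53/36.1)^(0.31) = 410.5 K.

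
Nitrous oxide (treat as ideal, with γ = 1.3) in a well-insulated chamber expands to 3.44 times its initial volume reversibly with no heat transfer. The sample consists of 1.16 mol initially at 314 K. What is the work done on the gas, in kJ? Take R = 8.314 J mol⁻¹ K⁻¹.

W ≈ -3.13 kJ

For a reversible adiabat TV^(γ−1) is constant, so T₂ = T₁ (V₁/V₂)^(γ−1).
T₂ = 314 × (1/3.44)^(0.3) = 216.8 K.
Q = 0, so ΔU = W_on_gas = nCᵥΔT with Cᵥ = R/(γ−1) = 27.71 J/(mol·K).
ΔU = 1.16 × 27.71 × (216.8 − 314) = -3126 J.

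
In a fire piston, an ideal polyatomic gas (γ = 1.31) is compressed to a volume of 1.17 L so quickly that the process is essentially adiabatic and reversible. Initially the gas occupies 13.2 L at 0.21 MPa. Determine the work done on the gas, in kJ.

P₂ = P₁(V₁/V₂)^γ = 0.21×(13.2/1.17)^(1.31) = 5.022 MPa.
For a reversible adiabat, W_by_gas = (P₁V₁ − P₂V₂)/(γ−1).
W_by = (210000×0.0132 − 5.022×10^6×0.00117) / (0.31) = -10010 J.
W_on_gas = −W_by = 10010 J.

W ≈ 10.0 kJ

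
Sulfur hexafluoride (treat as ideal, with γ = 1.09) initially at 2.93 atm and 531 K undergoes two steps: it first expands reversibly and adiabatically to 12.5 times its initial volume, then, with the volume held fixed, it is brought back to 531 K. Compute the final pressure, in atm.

P₃ ≈ 0.234 atm

Adiabatic step (PV^γ = const): P₂ = 2.93×(1/12.5)^(1.09) = 0.1867 atm; T₂ = 531×(1/12.5)^(0.09) = 423 K.
Isochoric: P₃ = P₂(T₃/T₂) = 0.1867 × (531/423) = 0.2344 atm.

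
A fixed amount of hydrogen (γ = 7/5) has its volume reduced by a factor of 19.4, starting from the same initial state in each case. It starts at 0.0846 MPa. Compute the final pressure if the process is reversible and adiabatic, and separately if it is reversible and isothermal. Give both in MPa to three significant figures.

Isothermal: P₂ = P₁(V₁/V₂) = 0.0846×19.4 = 1.641 MPa.
Adiabatic: P₂ = P₁(V₁/V₂)^γ = 0.0846×19.4^(7/5) = 5.374 MPa.

adiabatic: 5.37 MPa; isothermal: 1.64 MPa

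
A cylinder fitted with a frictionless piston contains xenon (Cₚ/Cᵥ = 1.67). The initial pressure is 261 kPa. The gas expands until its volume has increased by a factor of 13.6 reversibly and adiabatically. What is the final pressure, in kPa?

Adiabatic: P₁V₁^γ = P₂V₂^γ ⇒ P₂ = P₁ (V₁/V₂)^γ.
P₂ = 261 × (1/13.6)^(1.67) = 3.339 kPa.

P₂ ≈ 3.34 kPa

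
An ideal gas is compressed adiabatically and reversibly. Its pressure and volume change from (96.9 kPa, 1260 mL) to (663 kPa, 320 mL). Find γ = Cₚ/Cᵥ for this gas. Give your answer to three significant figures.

γ ≈ 1.40

PV^γ = const ⇒ γ = ln(P₂/P₁) / ln(V₁/V₂).
γ = ln(663/96.9) / ln(1260/320) = 1.403.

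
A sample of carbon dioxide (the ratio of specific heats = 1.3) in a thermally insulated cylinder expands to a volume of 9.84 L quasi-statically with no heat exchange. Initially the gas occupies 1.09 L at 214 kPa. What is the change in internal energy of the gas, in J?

ΔU ≈ -376 J

P₂ = P₁(V₁/V₂)^γ = 214×(1.09/9.84)^(1.3) = 12.25 kPa.
For a reversible adiabat, W_by_gas = (P₁V₁ − P₂V₂)/(γ−1).
W_by = (214000×0.00109 − 12250×0.00984) / (0.3) = 375.7 J.
Q = 0 ⇒ ΔU = −W_by = -375.7 J.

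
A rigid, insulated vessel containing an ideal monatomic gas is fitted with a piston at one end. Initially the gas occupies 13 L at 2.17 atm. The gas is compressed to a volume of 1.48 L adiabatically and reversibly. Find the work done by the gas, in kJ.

W ≈ -14.0 kJ

γ = 5/3 for a monatomic ideal gas.
P₂ = P₁(V₁/V₂)^γ = 2.17×(13/1.48)^(5/3) = 81.15 atm.
For a reversible adiabat, W_by_gas = (P₁V₁ − P₂V₂)/(γ−1).
W_by = (219900×0.013 − 8.222×10^6×0.00148) / (2/3) = -13970 J.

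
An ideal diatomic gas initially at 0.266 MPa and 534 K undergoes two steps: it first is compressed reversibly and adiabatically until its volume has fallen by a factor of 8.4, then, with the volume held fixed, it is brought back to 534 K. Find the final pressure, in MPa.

P₃ ≈ 2.23 MPa

For a diatomic ideal gas γ = 7/5.
Adiabatic step (PV^γ = const): P₂ = 0.266×8.4^(7/5) = 5.234 MPa; T₂ = 534×8.4^(2/5) = 1251 K.
Isochoric: P₃ = P₂(T₃/T₂) = 5.234 × (534/1251) = 2.234 MPa.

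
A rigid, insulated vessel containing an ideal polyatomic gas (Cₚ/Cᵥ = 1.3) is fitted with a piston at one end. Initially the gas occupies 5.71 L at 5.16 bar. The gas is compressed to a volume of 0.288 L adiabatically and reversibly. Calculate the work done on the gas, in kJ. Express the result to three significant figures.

P₂ = P₁(V₁/V₂)^γ = 5.16×(5.71/0.288)^(1.3) = 250.6 bar.
For a reversible adiabat, W_by_gas = (P₁V₁ − P₂V₂)/(γ−1).
W_by = (516000×0.00571 − 2.506×10^7×0.000288) / (0.3) = -14240 J.
W_on_gas = −W_by = 14240 J.

W ≈ 14.2 kJ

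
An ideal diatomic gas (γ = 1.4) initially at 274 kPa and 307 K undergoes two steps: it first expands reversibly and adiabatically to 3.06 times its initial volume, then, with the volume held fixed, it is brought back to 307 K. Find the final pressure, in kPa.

P₃ ≈ 89.5 kPa

Adiabatic step (PV^γ = const): P₂ = 274×(1/3.06)^(1.4) = 57.25 kPa; T₂ = 307×(1/3.06)^(0.4) = 196.3 K.
Isochoric: P₃ = P₂(T₃/T₂) = 57.25 × (307/196.3) = 89.54 kPa.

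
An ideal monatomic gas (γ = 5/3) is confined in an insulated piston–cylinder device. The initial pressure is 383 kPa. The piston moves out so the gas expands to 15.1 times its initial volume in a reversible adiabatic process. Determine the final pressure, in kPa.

Adiabatic: P₁V₁^γ = P₂V₂^γ ⇒ P₂ = P₁ (V₁/V₂)^γ.
P₂ = 383 × (1/15.1)^(5/3) = 4.152 kPa.

P₂ ≈ 4.15 kPa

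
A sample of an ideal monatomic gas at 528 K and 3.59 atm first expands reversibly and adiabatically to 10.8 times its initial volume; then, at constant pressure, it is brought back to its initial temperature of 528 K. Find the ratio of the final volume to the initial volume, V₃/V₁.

For a monatomic ideal gas γ = 5/3.
Adiabatic step: V₂/V₁ = 10.8; T₂ = T₁·(1/10.8)^(2/3) = 108.1 K.
Isobaric step: V₃/V₂ = T₃/T₂ = 528/108.1.
V₃/V₁ = (V₂/V₁)(V₃/V₂) = 10.8 × (528/108.1) = 52.77.

V₃/V₁ ≈ 52.8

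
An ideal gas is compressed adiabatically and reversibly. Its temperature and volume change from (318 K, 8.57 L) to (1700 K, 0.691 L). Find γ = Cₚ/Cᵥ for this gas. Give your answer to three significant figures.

γ ≈ 1.67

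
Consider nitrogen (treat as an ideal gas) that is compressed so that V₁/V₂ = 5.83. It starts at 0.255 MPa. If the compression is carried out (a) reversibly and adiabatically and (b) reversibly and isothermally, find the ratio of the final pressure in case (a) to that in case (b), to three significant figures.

For a diatomic ideal gas γ = 7/5.
Isothermal: P_b = P₁(V₁/V₂) = 0.255×5.83.
Adiabatic: P_a = P₁(V₁/V₂)^γ = 0.255×5.83^(7/5).
P_a/P_b = (V₁/V₂)^(γ−1) = 5.83^(2/5) = 2.024.

P_adiabatic / P_isothermal ≈ 2.02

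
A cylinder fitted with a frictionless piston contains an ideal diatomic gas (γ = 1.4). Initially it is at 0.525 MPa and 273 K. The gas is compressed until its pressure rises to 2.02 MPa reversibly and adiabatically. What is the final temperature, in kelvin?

T₂ ≈ 401 K

Adiabatic: T₂/T₁ = (P₂/P₁)^((γ−1)/γ).
T₂ = 273 × (2.02/0.525)^(0.286) = 401.2 K.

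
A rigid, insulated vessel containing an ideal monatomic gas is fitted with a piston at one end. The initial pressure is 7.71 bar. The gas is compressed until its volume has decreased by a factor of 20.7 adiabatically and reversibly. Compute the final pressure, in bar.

P₂ ≈ 1200 bar

Adiabatic: P₁V₁^γ = P₂V₂^γ ⇒ P₂ = P₁ (V₁/V₂)^γ.
For a monatomic ideal gas γ = 5/3.
P₂ = 7.71 × 20.7^(5/3) = 1203 bar.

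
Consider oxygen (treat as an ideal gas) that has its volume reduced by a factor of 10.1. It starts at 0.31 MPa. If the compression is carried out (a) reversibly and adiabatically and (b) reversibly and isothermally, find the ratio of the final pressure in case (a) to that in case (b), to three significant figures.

P_adiabatic / P_isothermal ≈ 2.52

For a diatomic ideal gas γ = 7/5.
Isothermal: P_b = P₁(V₁/V₂) = 0.31×10.1.
Adiabatic: P_a = P₁(V₁/V₂)^γ = 0.31×10.1^(7/5).
P_a/P_b = (V₁/V₂)^(γ−1) = 10.1^(2/5) = 2.522.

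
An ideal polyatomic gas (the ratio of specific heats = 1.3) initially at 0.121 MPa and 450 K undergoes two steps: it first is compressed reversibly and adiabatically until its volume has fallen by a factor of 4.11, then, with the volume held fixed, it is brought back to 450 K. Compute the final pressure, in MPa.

Adiabatic step (PV^γ = const): P₂ = 0.121×4.11^(1.3) = 0.7599 MPa; T₂ = 450×4.11^(0.3) = 687.6 K.
Isochoric: P₃ = P₂(T₃/T₂) = 0.7599 × (450/687.6) = 0.4973 MPa.

P₃ ≈ 0.497 MPa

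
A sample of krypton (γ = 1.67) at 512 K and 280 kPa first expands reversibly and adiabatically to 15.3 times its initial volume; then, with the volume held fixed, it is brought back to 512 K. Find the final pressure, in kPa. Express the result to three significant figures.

P₃ ≈ 18.3 kPa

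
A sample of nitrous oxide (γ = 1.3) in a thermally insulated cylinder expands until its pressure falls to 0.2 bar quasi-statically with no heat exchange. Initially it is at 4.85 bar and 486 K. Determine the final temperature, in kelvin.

T₂ ≈ 233 K

Adiabatic: T₂/T₁ = (P₂/P₁)^((γ−1)/γ).
T₂ = 486 × (0.2/4.85)^(0.231) = 232.9 K.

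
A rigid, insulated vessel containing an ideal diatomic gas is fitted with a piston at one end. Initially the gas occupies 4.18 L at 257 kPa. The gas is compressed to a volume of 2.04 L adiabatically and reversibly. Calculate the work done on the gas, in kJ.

W ≈ 0.893 kJ

γ = 7/5 for a diatomic ideal gas.
P₂ = P₁(V₁/V₂)^γ = 257×(4.18/2.04)^(7/5) = 701.6 kPa.
For a reversible adiabat, W_by_gas = (P₁V₁ − P₂V₂)/(γ−1).
W_by = (257000×0.00418 − 701600×0.00204) / (2/5) = -892.6 J.
W_on_gas = −W_by = 892.6 J.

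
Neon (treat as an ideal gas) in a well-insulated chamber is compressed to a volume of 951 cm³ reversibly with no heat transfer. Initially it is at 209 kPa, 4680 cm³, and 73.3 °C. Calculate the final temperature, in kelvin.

For a reversible adiabat TV^(γ−1) is constant, so T₂ = T₁ (V₁/V₂)^(γ−1).
γ = 5/3 for a monatomic ideal gas.
T₁ = 73.3 °C = 346.4 K.
T₂ = 346.4 × (4680/951)^(2/3) = 1002 K.

T₂ ≈ 1000 K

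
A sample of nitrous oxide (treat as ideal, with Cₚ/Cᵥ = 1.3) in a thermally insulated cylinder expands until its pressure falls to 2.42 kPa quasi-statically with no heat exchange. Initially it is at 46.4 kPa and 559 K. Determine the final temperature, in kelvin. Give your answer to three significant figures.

T₂ ≈ 283 K

Along an adiabat T P^((1−γ)/γ) is constant, so T₂ = T₁ (P₂/P₁)^((γ−1)/γ).
T₂ = 559 × (2.42/46.4)^(0.231) = 282.8 K.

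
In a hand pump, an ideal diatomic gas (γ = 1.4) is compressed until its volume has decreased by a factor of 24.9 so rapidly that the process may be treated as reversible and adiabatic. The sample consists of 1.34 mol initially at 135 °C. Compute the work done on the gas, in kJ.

W ≈ 29.8 kJ

For a reversible adiabat TV^(γ−1) is constant, so T₂ = T₁ (V₁/V₂)^(γ−1).
T₁ = 135 °C = 408.1 K.
T₂ = 408.1 × 24.9^(0.4) = 1477 K.
Q = 0, so ΔU = W_on_gas = nCᵥΔT with Cᵥ = R/(γ−1) = 20.79 J/(mol·K).
ΔU = 1.34 × 20.79 × (1477 − 408.1) = 29760 J.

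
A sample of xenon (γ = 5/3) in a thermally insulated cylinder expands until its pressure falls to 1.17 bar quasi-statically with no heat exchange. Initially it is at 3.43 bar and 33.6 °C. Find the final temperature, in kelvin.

T₂ ≈ 199 K

Along an adiabat T P^((1−γ)/γ) is constant, so T₂ = T₁ (P₂/P₁)^((γ−1)/γ).
T₁ = 33.6 °C = 306.8 K.
T₂ = 306.8 × (1.17/3.43)^(2/5) = 199.5 K.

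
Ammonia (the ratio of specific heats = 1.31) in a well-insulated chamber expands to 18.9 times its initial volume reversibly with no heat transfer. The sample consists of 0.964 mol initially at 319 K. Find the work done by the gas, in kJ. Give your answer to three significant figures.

Adiabatic: T₁V₁^(γ−1) = T₂V₂^(γ−1) ⇒ T₂ = T₁ (V₁/V₂)^(γ−1).
T₂ = 319 × (1/18.9)^(0.31) = 128.3 K.
Q = 0, so ΔU = W_on_gas = nCᵥΔT with Cᵥ = R/(γ−1) = 26.82 J/(mol·K).
ΔU = 0.964 × 26.82 × (128.3 − 319) = -4931 J.
Work done by the gas = −ΔU = 4931 J.

W ≈ 4.93 kJ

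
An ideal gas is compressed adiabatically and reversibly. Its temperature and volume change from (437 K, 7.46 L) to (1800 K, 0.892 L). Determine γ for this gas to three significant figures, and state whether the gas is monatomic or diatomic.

γ ≈ 1.67; monatomic

TV^(γ−1) = const ⇒ γ − 1 = ln(T₂/T₁) / ln(V₁/V₂).
γ = 1 + ln(1800/437) / ln(7.46/0.892) = 1.667.
γ ≈ 1.67 is close to 5/3, so the gas is monatomic.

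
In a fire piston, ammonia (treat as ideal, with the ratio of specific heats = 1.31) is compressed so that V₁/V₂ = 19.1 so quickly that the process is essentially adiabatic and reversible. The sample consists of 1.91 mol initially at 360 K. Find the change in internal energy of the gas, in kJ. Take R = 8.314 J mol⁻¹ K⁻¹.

Adiabatic: T₁V₁^(γ−1) = T₂V₂^(γ−1) ⇒ T₂ = T₁ (V₁/V₂)^(γ−1).
T₂ = 360 × 19.1^(0.31) = 898.3 K.
Q = 0, so ΔU = W_on_gas = nCᵥΔT with Cᵥ = R/(γ−1) = 26.82 J/(mol·K).
ΔU = 1.91 × 26.82 × (898.3 − 360) = 27570 J.

ΔU ≈ 27.6 kJ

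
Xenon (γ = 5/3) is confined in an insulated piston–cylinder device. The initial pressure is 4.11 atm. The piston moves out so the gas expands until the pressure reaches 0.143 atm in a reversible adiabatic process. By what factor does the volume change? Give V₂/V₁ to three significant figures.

V₂/V₁ ≈ 7.50

From PV^γ = const, V₂/V₁ = (P₁/P₂)^(1/γ).
V₂/V₁ = (4.11/0.143)^(3/5) = 7.501.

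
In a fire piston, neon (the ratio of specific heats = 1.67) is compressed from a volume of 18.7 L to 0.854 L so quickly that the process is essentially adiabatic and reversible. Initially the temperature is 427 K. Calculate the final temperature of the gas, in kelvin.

Adiabatic: T₁V₁^(γ−1) = T₂V₂^(γ−1) ⇒ T₂ = T₁ (V₁/V₂)^(γ−1).
T₂ = 427 × (18.7/0.854)^(0.67) = 3377 K.

T₂ ≈ 3380 K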